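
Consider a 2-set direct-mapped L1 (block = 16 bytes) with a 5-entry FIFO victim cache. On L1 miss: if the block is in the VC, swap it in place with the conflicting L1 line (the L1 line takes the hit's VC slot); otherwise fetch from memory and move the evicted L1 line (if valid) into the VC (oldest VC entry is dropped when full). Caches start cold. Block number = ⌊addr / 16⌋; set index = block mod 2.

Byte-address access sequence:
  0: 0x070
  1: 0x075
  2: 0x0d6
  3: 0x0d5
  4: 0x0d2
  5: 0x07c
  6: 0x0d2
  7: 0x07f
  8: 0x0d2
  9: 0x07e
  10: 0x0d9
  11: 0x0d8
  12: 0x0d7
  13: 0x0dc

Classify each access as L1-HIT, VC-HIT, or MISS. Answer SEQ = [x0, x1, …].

#0 0x70→b7/s1 MISS; vc=[]
#1 0x75→b7/s1 L1-HIT; vc=[]
#2 0xd6→b13/s1 MISS; vc=[7]
#3 0xd5→b13/s1 L1-HIT; vc=[7]
#4 0xd2→b13/s1 L1-HIT; vc=[7]
#5 0x7c→b7/s1 VC-HIT; vc=[13]
#6 0xd2→b13/s1 VC-HIT; vc=[7]
#7 0x7f→b7/s1 VC-HIT; vc=[13]
#8 0xd2→b13/s1 VC-HIT; vc=[7]
#9 0x7e→b7/s1 VC-HIT; vc=[13]
#10 0xd9→b13/s1 VC-HIT; vc=[7]
#11 0xd8→b13/s1 L1-HIT; vc=[7]
#12 0xd7→b13/s1 L1-HIT; vc=[7]
#13 0xdc→b13/s1 L1-HIT; vc=[7]

SEQ = [MISS, L1-HIT, MISS, L1-HIT, L1-HIT, VC-HIT, VC-HIT, VC-HIT, VC-HIT, VC-HIT, VC-HIT, L1-HIT, L1-HIT, L1-HIT]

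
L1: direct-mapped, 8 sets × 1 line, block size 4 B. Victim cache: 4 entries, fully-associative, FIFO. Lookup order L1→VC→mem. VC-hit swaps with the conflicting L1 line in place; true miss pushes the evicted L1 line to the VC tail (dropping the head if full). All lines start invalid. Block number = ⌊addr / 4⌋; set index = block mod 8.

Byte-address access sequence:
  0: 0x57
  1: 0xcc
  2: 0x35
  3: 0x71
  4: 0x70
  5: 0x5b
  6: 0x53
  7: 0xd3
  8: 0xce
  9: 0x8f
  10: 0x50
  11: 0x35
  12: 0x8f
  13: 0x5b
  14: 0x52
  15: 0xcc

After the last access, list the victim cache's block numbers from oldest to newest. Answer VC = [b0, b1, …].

0: 0x57 (blk 21, set 5) → MISS  vc=[]
1: 0xcc (blk 51, set 3) → MISS  vc=[]
2: 0x35 (blk 13, set 5) → MISS  vc=[21]
3: 0x71 (blk 28, set 4) → MISS  vc=[21]
4: 0x70 (blk 28, set 4) → L1-HIT  vc=[21]
5: 0x5b (blk 22, set 6) → MISS  vc=[21]
6: 0x53 (blk 20, set 4) → MISS  vc=[21, 28]
7: 0xd3 (blk 52, set 4) → MISS  vc=[21, 28, 20]
8: 0xce (blk 51, set 3) → L1-HIT  vc=[21, 28, 20]
9: 0x8f (blk 35, set 3) → MISS  vc=[21, 28, 20, 51]
10: 0x50 (blk 20, set 4) → VC-HIT  vc=[21, 28, 52, 51]
11: 0x35 (blk 13, set 5) → L1-HIT  vc=[21, 28, 52, 51]
12: 0x8f (blk 35, set 3) → L1-HIT  vc=[21, 28, 52, 51]
13: 0x5b (blk 22, set 6) → L1-HIT  vc=[21, 28, 52, 51]
14: 0x52 (blk 20, set 4) → L1-HIT  vc=[21, 28, 52, 51]
15: 0xcc (blk 51, set 3) → VC-HIT  vc=[21, 28, 52, 35]

VC = [21, 28, 52, 35]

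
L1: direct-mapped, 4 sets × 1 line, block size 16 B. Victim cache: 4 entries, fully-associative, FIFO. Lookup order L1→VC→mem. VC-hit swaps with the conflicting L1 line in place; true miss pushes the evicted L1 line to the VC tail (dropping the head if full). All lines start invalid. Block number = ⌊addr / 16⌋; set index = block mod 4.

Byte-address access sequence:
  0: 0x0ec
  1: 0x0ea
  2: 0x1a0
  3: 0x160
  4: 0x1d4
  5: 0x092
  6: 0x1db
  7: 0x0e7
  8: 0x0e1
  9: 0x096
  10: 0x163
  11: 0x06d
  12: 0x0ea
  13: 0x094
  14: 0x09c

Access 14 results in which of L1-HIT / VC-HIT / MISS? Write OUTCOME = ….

OUTCOME = L1-HIT

  [0] addr=0xec blk=14 s=2: MISS | VC []
  [1] addr=0xea blk=14 s=2: L1-HIT | VC []
  [2] addr=0x1a0 blk=26 s=2: MISS | VC [14]
  [3] addr=0x160 blk=22 s=2: MISS | VC [14, 26]
  [4] addr=0x1d4 blk=29 s=1: MISS | VC [14, 26]
  [5] addr=0x92 blk=9 s=1: MISS | VC [14, 26, 29]
  [6] addr=0x1db blk=29 s=1: VC-HIT | VC [14, 26, 9]
  [7] addr=0xe7 blk=14 s=2: VC-HIT | VC [22, 26, 9]
  [8] addr=0xe1 blk=14 s=2: L1-HIT | VC [22, 26, 9]
  [9] addr=0x96 blk=9 s=1: VC-HIT | VC [22, 26, 29]
  [10] addr=0x163 blk=22 s=2: VC-HIT | VC [14, 26, 29]
  [11] addr=0x6d blk=6 s=2: MISS | VC [14, 26, 29, 22]
  [12] addr=0xea blk=14 s=2: VC-HIT | VC [6, 26, 29, 22]
  [13] addr=0x94 blk=9 s=1: L1-HIT | VC [6, 26, 29, 22]
  [14] addr=0x9c blk=9 s=1: L1-HIT | VC [6, 26, 29, 22]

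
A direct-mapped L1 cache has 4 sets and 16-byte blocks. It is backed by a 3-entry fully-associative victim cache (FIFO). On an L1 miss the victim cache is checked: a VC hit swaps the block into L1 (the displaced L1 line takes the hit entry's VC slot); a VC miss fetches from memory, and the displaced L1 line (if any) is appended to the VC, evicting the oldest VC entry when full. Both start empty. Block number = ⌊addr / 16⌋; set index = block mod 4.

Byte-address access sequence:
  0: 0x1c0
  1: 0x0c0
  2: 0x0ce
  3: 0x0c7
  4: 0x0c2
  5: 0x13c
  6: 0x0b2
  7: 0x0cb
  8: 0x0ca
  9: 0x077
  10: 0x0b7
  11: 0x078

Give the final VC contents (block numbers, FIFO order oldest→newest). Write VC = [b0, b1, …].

0: 0x1c0 (blk 28, set 0) → MISS  vc=[]
1: 0xc0 (blk 12, set 0) → MISS  vc=[28]
2: 0xce (blk 12, set 0) → L1-HIT  vc=[28]
3: 0xc7 (blk 12, set 0) → L1-HIT  vc=[28]
4: 0xc2 (blk 12, set 0) → L1-HIT  vc=[28]
5: 0x13c (blk 19, set 3) → MISS  vc=[28]
6: 0xb2 (blk 11, set 3) → MISS  vc=[28, 19]
7: 0xcb (blk 12, set 0) → L1-HIT  vc=[28, 19]
8: 0xca (blk 12, set 0) → L1-HIT  vc=[28, 19]
9: 0x77 (blk 7, set 3) → MISS  vc=[28, 19, 11]
10: 0xb7 (blk 11, set 3) → VC-HIT  vc=[28, 19, 7]
11: 0x78 (blk 7, set 3) → VC-HIT  vc=[28, 19, 11]

VC = [28, 19, 11]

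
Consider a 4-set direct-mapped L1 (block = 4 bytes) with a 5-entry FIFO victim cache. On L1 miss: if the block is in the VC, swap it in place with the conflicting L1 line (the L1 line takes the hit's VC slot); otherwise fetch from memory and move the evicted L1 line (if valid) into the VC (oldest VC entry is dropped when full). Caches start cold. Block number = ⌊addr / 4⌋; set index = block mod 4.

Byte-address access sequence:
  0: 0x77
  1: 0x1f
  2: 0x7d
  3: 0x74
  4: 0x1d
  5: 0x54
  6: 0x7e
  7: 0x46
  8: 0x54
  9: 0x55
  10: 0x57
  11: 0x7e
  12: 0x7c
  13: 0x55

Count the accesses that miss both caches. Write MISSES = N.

MISSES = 5

#0 0x77→b29/s1 MISS; vc=[]
#1 0x1f→b7/s3 MISS; vc=[]
#2 0x7d→b31/s3 MISS; vc=[7]
#3 0x74→b29/s1 L1-HIT; vc=[7]
#4 0x1d→b7/s3 VC-HIT; vc=[31]
#5 0x54→b21/s1 MISS; vc=[31,29]
#6 0x7e→b31/s3 VC-HIT; vc=[7,29]
#7 0x46→b17/s1 MISS; vc=[7,29,21]
#8 0x54→b21/s1 VC-HIT; vc=[7,29,17]
#9 0x55→b21/s1 L1-HIT; vc=[7,29,17]
#10 0x57→b21/s1 L1-HIT; vc=[7,29,17]
#11 0x7e→b31/s3 L1-HIT; vc=[7,29,17]
#12 0x7c→b31/s3 L1-HIT; vc=[7,29,17]
#13 0x55→b21/s1 L1-HIT; vc=[7,29,17]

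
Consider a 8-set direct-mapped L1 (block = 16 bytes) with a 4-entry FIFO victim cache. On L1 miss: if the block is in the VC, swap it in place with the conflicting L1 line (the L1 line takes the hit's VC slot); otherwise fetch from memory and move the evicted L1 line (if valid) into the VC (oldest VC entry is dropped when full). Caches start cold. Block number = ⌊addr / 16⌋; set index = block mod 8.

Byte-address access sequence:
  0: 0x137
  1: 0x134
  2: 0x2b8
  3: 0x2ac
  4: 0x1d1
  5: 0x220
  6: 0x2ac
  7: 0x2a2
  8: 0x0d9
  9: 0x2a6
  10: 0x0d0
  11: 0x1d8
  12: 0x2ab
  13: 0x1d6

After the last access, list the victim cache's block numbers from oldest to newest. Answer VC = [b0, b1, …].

#0 0x137→b19/s3 MISS; vc=[]
#1 0x134→b19/s3 L1-HIT; vc=[]
#2 0x2b8→b43/s3 MISS; vc=[19]
#3 0x2ac→b42/s2 MISS; vc=[19]
#4 0x1d1→b29/s5 MISS; vc=[19]
#5 0x220→b34/s2 MISS; vc=[19,42]
#6 0x2ac→b42/s2 VC-HIT; vc=[19,34]
#7 0x2a2→b42/s2 L1-HIT; vc=[19,34]
#8 0xd9→b13/s5 MISS; vc=[19,34,29]
#9 0x2a6→b42/s2 L1-HIT; vc=[19,34,29]
#10 0xd0→b13/s5 L1-HIT; vc=[19,34,29]
#11 0x1d8→b29/s5 VC-HIT; vc=[19,34,13]
#12 0x2ab→b42/s2 L1-HIT; vc=[19,34,13]
#13 0x1d6→b29/s5 L1-HIT; vc=[19,34,13]

VC = [19, 34, 13]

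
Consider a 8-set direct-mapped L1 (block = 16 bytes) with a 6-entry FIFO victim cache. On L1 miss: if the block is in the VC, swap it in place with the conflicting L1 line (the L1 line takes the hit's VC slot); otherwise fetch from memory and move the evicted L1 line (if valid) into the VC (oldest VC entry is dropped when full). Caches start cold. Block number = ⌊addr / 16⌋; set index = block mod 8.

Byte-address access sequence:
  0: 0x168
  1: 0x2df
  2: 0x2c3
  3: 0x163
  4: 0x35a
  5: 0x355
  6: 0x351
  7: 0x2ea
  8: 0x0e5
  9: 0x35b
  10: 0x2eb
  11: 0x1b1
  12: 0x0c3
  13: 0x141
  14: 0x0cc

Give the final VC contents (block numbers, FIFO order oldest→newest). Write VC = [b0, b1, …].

0: 0x168 (blk 22, set 6) → MISS  vc=[]
1: 0x2df (blk 45, set 5) → MISS  vc=[]
2: 0x2c3 (blk 44, set 4) → MISS  vc=[]
3: 0x163 (blk 22, set 6) → L1-HIT  vc=[]
4: 0x35a (blk 53, set 5) → MISS  vc=[45]
5: 0x355 (blk 53, set 5) → L1-HIT  vc=[45]
6: 0x351 (blk 53, set 5) → L1-HIT  vc=[45]
7: 0x2ea (blk 46, set 6) → MISS  vc=[45, 22]
8: 0xe5 (blk 14, set 6) → MISS  vc=[45, 22, 46]
9: 0x35b (blk 53, set 5) → L1-HIT  vc=[45, 22, 46]
10: 0x2eb (blk 46, set 6) → VC-HIT  vc=[45, 22, 14]
11: 0x1b1 (blk 27, set 3) → MISS  vc=[45, 22, 14]
12: 0xc3 (blk 12, set 4) → MISS  vc=[45, 22, 14, 44]
13: 0x141 (blk 20, set 4) → MISS  vc=[45, 22, 14, 44, 12]
14: 0xcc (blk 12, set 4) → VC-HIT  vc=[45, 22, 14, 44, 20]

VC = [45, 22, 14, 44, 20]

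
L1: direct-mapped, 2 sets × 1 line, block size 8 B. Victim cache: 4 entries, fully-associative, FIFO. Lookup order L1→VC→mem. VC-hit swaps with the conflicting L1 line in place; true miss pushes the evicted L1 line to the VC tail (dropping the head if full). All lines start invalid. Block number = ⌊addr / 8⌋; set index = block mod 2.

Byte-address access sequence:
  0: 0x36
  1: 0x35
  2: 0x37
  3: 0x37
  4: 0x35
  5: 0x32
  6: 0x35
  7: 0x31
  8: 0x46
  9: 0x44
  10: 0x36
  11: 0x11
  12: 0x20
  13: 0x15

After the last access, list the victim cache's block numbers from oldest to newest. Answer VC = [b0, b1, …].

VC = [8, 6, 4]

#0 0x36→b6/s0 MISS; vc=[]
#1 0x35→b6/s0 L1-HIT; vc=[]
#2 0x37→b6/s0 L1-HIT; vc=[]
#3 0x37→b6/s0 L1-HIT; vc=[]
#4 0x35→b6/s0 L1-HIT; vc=[]
#5 0x32→b6/s0 L1-HIT; vc=[]
#6 0x35→b6/s0 L1-HIT; vc=[]
#7 0x31→b6/s0 L1-HIT; vc=[]
#8 0x46→b8/s0 MISS; vc=[6]
#9 0x44→b8/s0 L1-HIT; vc=[6]
#10 0x36→b6/s0 VC-HIT; vc=[8]
#11 0x11→b2/s0 MISS; vc=[8,6]
#12 0x20→b4/s0 MISS; vc=[8,6,2]
#13 0x15→b2/s0 VC-HIT; vc=[8,6,4]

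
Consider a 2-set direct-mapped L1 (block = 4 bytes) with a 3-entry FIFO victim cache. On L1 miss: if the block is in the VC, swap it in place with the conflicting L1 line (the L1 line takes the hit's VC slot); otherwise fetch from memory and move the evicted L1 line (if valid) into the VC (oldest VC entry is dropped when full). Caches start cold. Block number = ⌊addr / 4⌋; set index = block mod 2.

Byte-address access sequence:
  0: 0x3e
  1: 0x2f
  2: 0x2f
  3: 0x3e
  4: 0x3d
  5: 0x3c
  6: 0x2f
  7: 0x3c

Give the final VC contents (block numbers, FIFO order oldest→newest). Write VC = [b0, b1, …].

#0 0x3e→b15/s1 MISS; vc=[]
#1 0x2f→b11/s1 MISS; vc=[15]
#2 0x2f→b11/s1 L1-HIT; vc=[15]
#3 0x3e→b15/s1 VC-HIT; vc=[11]
#4 0x3d→b15/s1 L1-HIT; vc=[11]
#5 0x3c→b15/s1 L1-HIT; vc=[11]
#6 0x2f→b11/s1 VC-HIT; vc=[15]
#7 0x3c→b15/s1 VC-HIT; vc=[11]

VC = [11]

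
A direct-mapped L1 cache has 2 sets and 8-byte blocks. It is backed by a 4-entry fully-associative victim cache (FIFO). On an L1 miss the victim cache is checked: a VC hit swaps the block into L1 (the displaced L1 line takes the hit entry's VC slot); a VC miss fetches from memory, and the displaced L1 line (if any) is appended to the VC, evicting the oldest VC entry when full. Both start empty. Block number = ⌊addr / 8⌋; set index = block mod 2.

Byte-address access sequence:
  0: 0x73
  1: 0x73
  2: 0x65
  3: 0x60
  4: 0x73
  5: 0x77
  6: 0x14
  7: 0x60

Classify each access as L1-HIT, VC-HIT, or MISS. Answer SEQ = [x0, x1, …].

  [0] addr=0x73 blk=14 s=0: MISS | VC []
  [1] addr=0x73 blk=14 s=0: L1-HIT | VC []
  [2] addr=0x65 blk=12 s=0: MISS | VC [14]
  [3] addr=0x60 blk=12 s=0: L1-HIT | VC [14]
  [4] addr=0x73 blk=14 s=0: VC-HIT | VC [12]
  [5] addr=0x77 blk=14 s=0: L1-HIT | VC [12]
  [6] addr=0x14 blk=2 s=0: MISS | VC [12, 14]
  [7] addr=0x60 blk=12 s=0: VC-HIT | VC [2, 14]

SEQ = [MISS, L1-HIT, MISS, L1-HIT, VC-HIT, L1-HIT, MISS, VC-HIT]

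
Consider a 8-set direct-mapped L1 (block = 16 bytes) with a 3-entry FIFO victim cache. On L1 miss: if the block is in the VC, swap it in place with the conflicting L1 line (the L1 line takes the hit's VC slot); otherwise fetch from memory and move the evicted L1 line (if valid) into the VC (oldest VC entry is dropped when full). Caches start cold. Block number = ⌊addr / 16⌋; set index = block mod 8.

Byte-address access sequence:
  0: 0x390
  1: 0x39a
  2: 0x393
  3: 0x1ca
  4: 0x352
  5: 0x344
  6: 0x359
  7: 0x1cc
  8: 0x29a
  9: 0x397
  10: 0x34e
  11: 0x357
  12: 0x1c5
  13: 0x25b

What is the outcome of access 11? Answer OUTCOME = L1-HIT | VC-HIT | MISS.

  [0] addr=0x390 blk=57 s=1: MISS | VC []
  [1] addr=0x39a blk=57 s=1: L1-HIT | VC []
  [2] addr=0x393 blk=57 s=1: L1-HIT | VC []
  [3] addr=0x1ca blk=28 s=4: MISS | VC []
  [4] addr=0x352 blk=53 s=5: MISS | VC []
  [5] addr=0x344 blk=52 s=4: MISS | VC [28]
  [6] addr=0x359 blk=53 s=5: L1-HIT | VC [28]
  [7] addr=0x1cc blk=28 s=4: VC-HIT | VC [52]
  [8] addr=0x29a blk=41 s=1: MISS | VC [52, 57]
  [9] addr=0x397 blk=57 s=1: VC-HIT | VC [52, 41]
  [10] addr=0x34e blk=52 s=4: VC-HIT | VC [28, 41]
  [11] addr=0x357 blk=53 s=5: L1-HIT | VC [28, 41]
  [12] addr=0x1c5 blk=28 s=4: VC-HIT | VC [52, 41]
  [13] addr=0x25b blk=37 s=5: MISS | VC [52, 41, 53]

OUTCOME = L1-HIT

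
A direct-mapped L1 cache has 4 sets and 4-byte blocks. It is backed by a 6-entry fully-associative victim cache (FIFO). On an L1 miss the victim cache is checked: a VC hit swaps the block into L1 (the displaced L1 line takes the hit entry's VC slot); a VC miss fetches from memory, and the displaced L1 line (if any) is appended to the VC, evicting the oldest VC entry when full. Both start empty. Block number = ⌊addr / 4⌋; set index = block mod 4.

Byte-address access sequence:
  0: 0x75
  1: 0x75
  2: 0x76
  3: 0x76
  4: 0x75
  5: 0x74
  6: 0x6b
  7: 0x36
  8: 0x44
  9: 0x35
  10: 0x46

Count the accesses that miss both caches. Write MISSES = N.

  [0] addr=0x75 blk=29 s=1: MISS | VC []
  [1] addr=0x75 blk=29 s=1: L1-HIT | VC []
  [2] addr=0x76 blk=29 s=1: L1-HIT | VC []
  [3] addr=0x76 blk=29 s=1: L1-HIT | VC []
  [4] addr=0x75 blk=29 s=1: L1-HIT | VC []
  [5] addr=0x74 blk=29 s=1: L1-HIT | VC []
  [6] addr=0x6b blk=26 s=2: MISS | VC []
  [7] addr=0x36 blk=13 s=1: MISS | VC [29]
  [8] addr=0x44 blk=17 s=1: MISS | VC [29, 13]
  [9] addr=0x35 blk=13 s=1: VC-HIT | VC [29, 17]
  [10] addr=0x46 blk=17 s=1: VC-HIT | VC [29, 13]

MISSES = 4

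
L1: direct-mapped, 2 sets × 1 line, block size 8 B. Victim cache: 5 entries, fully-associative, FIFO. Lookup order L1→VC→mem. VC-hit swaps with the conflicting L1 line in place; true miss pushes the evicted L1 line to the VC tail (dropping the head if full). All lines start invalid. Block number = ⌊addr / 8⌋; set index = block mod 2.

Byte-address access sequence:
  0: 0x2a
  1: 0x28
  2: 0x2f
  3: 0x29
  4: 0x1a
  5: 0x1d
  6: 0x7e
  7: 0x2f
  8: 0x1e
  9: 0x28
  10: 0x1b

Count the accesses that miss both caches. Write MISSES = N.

  [0] addr=0x2a blk=5 s=1: MISS | VC []
  [1] addr=0x28 blk=5 s=1: L1-HIT | VC []
  [2] addr=0x2f blk=5 s=1: L1-HIT | VC []
  [3] addr=0x29 blk=5 s=1: L1-HIT | VC []
  [4] addr=0x1a blk=3 s=1: MISS | VC [5]
  [5] addr=0x1d blk=3 s=1: L1-HIT | VC [5]
  [6] addr=0x7e blk=15 s=1: MISS | VC [5, 3]
  [7] addr=0x2f blk=5 s=1: VC-HIT | VC [15, 3]
  [8] addr=0x1e blk=3 s=1: VC-HIT | VC [15, 5]
  [9] addr=0x28 blk=5 s=1: VC-HIT | VC [15, 3]
  [10] addr=0x1b blk=3 s=1: VC-HIT | VC [15, 5]

MISSES = 3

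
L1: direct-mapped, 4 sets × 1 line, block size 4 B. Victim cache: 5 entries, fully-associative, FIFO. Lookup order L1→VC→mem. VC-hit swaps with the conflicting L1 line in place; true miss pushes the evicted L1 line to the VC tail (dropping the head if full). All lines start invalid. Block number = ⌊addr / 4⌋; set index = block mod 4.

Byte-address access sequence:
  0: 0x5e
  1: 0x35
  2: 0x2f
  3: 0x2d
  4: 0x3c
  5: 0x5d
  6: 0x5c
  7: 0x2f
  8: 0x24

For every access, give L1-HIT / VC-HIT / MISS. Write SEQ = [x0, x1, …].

SEQ = [MISS, MISS, MISS, L1-HIT, MISS, VC-HIT, L1-HIT, VC-HIT, MISS]

0: 0x5e (blk 23, set 3) → MISS  vc=[]
1: 0x35 (blk 13, set 1) → MISS  vc=[]
2: 0x2f (blk 11, set 3) → MISS  vc=[23]
3: 0x2d (blk 11, set 3) → L1-HIT  vc=[23]
4: 0x3c (blk 15, set 3) → MISS  vc=[23, 11]
5: 0x5d (blk 23, set 3) → VC-HIT  vc=[15, 11]
6: 0x5c (blk 23, set 3) → L1-HIT  vc=[15, 11]
7: 0x2f (blk 11, set 3) → VC-HIT  vc=[15, 23]
8: 0x24 (blk 9, set 1) → MISS  vc=[15, 23, 13]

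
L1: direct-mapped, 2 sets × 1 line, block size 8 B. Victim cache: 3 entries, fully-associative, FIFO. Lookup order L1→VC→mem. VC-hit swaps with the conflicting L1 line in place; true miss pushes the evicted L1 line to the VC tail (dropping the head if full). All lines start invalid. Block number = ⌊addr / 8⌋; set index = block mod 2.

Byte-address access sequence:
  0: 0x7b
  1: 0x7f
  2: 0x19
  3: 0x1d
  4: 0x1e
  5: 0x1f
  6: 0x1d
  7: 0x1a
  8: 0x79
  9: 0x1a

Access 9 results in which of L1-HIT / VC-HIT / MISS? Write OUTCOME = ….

#0 0x7b→b15/s1 MISS; vc=[]
#1 0x7f→b15/s1 L1-HIT; vc=[]
#2 0x19→b3/s1 MISS; vc=[15]
#3 0x1d→b3/s1 L1-HIT; vc=[15]
#4 0x1e→b3/s1 L1-HIT; vc=[15]
#5 0x1f→b3/s1 L1-HIT; vc=[15]
#6 0x1d→b3/s1 L1-HIT; vc=[15]
#7 0x1a→b3/s1 L1-HIT; vc=[15]
#8 0x79→b15/s1 VC-HIT; vc=[3]
#9 0x1a→b3/s1 VC-HIT; vc=[15]

OUTCOME = VC-HIT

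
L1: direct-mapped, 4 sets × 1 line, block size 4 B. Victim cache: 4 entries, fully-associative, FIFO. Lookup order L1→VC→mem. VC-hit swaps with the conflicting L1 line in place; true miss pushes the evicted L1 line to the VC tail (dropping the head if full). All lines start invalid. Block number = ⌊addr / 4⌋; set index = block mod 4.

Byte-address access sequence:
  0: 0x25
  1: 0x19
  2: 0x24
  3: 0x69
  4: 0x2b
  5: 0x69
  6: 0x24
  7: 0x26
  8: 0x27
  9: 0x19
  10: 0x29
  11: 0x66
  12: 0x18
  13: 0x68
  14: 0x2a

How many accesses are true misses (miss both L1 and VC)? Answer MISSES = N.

MISSES = 5

  [0] addr=0x25 blk=9 s=1: MISS | VC []
  [1] addr=0x19 blk=6 s=2: MISS | VC []
  [2] addr=0x24 blk=9 s=1: L1-HIT | VC []
  [3] addr=0x69 blk=26 s=2: MISS | VC [6]
  [4] addr=0x2b blk=10 s=2: MISS | VC [6, 26]
  [5] addr=0x69 blk=26 s=2: VC-HIT | VC [6, 10]
  [6] addr=0x24 blk=9 s=1: L1-HIT | VC [6, 10]
  [7] addr=0x26 blk=9 s=1: L1-HIT | VC [6, 10]
  [8] addr=0x27 blk=9 s=1: L1-HIT | VC [6, 10]
  [9] addr=0x19 blk=6 s=2: VC-HIT | VC [26, 10]
  [10] addr=0x29 blk=10 s=2: VC-HIT | VC [26, 6]
  [11] addr=0x66 blk=25 s=1: MISS | VC [26, 6, 9]
  [12] addr=0x18 blk=6 s=2: VC-HIT | VC [26, 10, 9]
  [13] addr=0x68 blk=26 s=2: VC-HIT | VC [6, 10, 9]
  [14] addr=0x2a blk=10 s=2: VC-HIT | VC [6, 26, 9]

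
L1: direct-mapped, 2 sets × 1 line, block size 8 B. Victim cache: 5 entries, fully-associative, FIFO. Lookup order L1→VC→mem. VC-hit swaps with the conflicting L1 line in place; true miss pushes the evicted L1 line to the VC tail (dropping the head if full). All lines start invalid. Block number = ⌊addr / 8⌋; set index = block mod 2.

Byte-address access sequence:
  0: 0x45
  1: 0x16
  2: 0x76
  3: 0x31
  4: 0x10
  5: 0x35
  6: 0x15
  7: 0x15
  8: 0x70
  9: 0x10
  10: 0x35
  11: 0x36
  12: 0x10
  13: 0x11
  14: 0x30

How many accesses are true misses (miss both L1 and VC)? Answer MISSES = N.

0: 0x45 (blk 8, set 0) → MISS  vc=[]
1: 0x16 (blk 2, set 0) → MISS  vc=[8]
2: 0x76 (blk 14, set 0) → MISS  vc=[8, 2]
3: 0x31 (blk 6, set 0) → MISS  vc=[8, 2, 14]
4: 0x10 (blk 2, set 0) → VC-HIT  vc=[8, 6, 14]
5: 0x35 (blk 6, set 0) → VC-HIT  vc=[8, 2, 14]
6: 0x15 (blk 2, set 0) → VC-HIT  vc=[8, 6, 14]
7: 0x15 (blk 2, set 0) → L1-HIT  vc=[8, 6, 14]
8: 0x70 (blk 14, set 0) → VC-HIT  vc=[8, 6, 2]
9: 0x10 (blk 2, set 0) → VC-HIT  vc=[8, 6, 14]
10: 0x35 (blk 6, set 0) → VC-HIT  vc=[8, 2, 14]
11: 0x36 (blk 6, set 0) → L1-HIT  vc=[8, 2, 14]
12: 0x10 (blk 2, set 0) → VC-HIT  vc=[8, 6, 14]
13: 0x11 (blk 2, set 0) → L1-HIT  vc=[8, 6, 14]
14: 0x30 (blk 6, set 0) → VC-HIT  vc=[8, 2, 14]

MISSES = 4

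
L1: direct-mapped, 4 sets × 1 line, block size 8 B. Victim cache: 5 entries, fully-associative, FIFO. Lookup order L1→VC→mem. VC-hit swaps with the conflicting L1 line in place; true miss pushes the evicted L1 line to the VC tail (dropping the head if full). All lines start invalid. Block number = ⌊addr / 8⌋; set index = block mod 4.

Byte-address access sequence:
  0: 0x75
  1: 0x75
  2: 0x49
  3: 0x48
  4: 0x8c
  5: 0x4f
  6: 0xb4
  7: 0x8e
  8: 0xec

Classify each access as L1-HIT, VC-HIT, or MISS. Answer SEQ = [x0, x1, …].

#0 0x75→b14/s2 MISS; vc=[]
#1 0x75→b14/s2 L1-HIT; vc=[]
#2 0x49→b9/s1 MISS; vc=[]
#3 0x48→b9/s1 L1-HIT; vc=[]
#4 0x8c→b17/s1 MISS; vc=[9]
#5 0x4f→b9/s1 VC-HIT; vc=[17]
#6 0xb4→b22/s2 MISS; vc=[17,14]
#7 0x8e→b17/s1 VC-HIT; vc=[9,14]
#8 0xec→b29/s1 MISS; vc=[9,14,17]

SEQ = [MISS, L1-HIT, MISS, L1-HIT, MISS, VC-HIT, MISS, VC-HIT, MISS]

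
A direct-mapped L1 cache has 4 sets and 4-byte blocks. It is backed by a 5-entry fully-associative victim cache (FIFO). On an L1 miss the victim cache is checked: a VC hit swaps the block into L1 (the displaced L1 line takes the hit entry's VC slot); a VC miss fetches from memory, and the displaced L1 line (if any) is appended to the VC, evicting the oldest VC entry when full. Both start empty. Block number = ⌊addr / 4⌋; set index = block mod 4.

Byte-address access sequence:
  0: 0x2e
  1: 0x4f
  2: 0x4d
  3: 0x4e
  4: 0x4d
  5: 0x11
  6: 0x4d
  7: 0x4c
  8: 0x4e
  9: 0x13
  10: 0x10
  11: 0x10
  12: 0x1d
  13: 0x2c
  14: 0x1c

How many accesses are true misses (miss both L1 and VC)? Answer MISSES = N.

#0 0x2e→b11/s3 MISS; vc=[]
#1 0x4f→b19/s3 MISS; vc=[11]
#2 0x4d→b19/s3 L1-HIT; vc=[11]
#3 0x4e→b19/s3 L1-HIT; vc=[11]
#4 0x4d→b19/s3 L1-HIT; vc=[11]
#5 0x11→b4/s0 MISS; vc=[11]
#6 0x4d→b19/s3 L1-HIT; vc=[11]
#7 0x4c→b19/s3 L1-HIT; vc=[11]
#8 0x4e→b19/s3 L1-HIT; vc=[11]
#9 0x13→b4/s0 L1-HIT; vc=[11]
#10 0x10→b4/s0 L1-HIT; vc=[11]
#11 0x10→b4/s0 L1-HIT; vc=[11]
#12 0x1d→b7/s3 MISS; vc=[11,19]
#13 0x2c→b11/s3 VC-HIT; vc=[7,19]
#14 0x1c→b7/s3 VC-HIT; vc=[11,19]

MISSES = 4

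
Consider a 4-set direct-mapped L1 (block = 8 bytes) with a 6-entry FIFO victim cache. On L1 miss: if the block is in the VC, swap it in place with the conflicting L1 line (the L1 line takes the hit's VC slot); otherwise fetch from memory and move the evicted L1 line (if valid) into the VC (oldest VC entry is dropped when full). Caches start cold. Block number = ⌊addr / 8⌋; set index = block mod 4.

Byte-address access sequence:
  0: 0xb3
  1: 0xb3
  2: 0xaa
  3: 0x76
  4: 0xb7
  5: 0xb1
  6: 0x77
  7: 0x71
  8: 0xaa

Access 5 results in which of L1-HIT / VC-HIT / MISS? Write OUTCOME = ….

#0 0xb3→b22/s2 MISS; vc=[]
#1 0xb3→b22/s2 L1-HIT; vc=[]
#2 0xaa→b21/s1 MISS; vc=[]
#3 0x76→b14/s2 MISS; vc=[22]
#4 0xb7→b22/s2 VC-HIT; vc=[14]
#5 0xb1→b22/s2 L1-HIT; vc=[14]
#6 0x77→b14/s2 VC-HIT; vc=[22]
#7 0x71→b14/s2 L1-HIT; vc=[22]
#8 0xaa→b21/s1 L1-HIT; vc=[22]

OUTCOME = L1-HIT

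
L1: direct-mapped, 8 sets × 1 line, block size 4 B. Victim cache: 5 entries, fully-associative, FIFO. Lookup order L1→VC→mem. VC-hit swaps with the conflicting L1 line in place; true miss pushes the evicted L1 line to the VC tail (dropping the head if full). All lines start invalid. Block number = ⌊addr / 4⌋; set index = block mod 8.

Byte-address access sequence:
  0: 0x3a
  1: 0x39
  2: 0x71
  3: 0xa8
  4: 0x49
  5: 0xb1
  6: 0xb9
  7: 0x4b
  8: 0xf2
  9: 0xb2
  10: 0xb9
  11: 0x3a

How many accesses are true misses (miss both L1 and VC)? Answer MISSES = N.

#0 0x3a→b14/s6 MISS; vc=[]
#1 0x39→b14/s6 L1-HIT; vc=[]
#2 0x71→b28/s4 MISS; vc=[]
#3 0xa8→b42/s2 MISS; vc=[]
#4 0x49→b18/s2 MISS; vc=[42]
#5 0xb1→b44/s4 MISS; vc=[42,28]
#6 0xb9→b46/s6 MISS; vc=[42,28,14]
#7 0x4b→b18/s2 L1-HIT; vc=[42,28,14]
#8 0xf2→b60/s4 MISS; vc=[42,28,14,44]
#9 0xb2→b44/s4 VC-HIT; vc=[42,28,14,60]
#10 0xb9→b46/s6 L1-HIT; vc=[42,28,14,60]
#11 0x3a→b14/s6 VC-HIT; vc=[42,28,46,60]

MISSES = 7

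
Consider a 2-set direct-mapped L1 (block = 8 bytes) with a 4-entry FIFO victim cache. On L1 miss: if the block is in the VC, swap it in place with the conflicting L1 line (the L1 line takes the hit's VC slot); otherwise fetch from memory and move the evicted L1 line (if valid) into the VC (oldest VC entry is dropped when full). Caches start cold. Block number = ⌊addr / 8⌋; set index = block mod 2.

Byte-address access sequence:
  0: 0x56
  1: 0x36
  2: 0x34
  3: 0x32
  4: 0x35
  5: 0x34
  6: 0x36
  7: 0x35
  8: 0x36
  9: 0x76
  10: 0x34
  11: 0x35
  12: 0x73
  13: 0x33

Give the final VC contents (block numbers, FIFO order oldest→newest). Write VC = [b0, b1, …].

0: 0x56 (blk 10, set 0) → MISS  vc=[]
1: 0x36 (blk 6, set 0) → MISS  vc=[10]
2: 0x34 (blk 6, set 0) → L1-HIT  vc=[10]
3: 0x32 (blk 6, set 0) → L1-HIT  vc=[10]
4: 0x35 (blk 6, set 0) → L1-HIT  vc=[10]
5: 0x34 (blk 6, set 0) → L1-HIT  vc=[10]
6: 0x36 (blk 6, set 0) → L1-HIT  vc=[10]
7: 0x35 (blk 6, set 0) → L1-HIT  vc=[10]
8: 0x36 (blk 6, set 0) → L1-HIT  vc=[10]
9: 0x76 (blk 14, set 0) → MISS  vc=[10, 6]
10: 0x34 (blk 6, set 0) → VC-HIT  vc=[10, 14]
11: 0x35 (blk 6, set 0) → L1-HIT  vc=[10, 14]
12: 0x73 (blk 14, set 0) → VC-HIT  vc=[10, 6]
13: 0x33 (blk 6, set 0) → VC-HIT  vc=[10, 14]

VC = [10, 14]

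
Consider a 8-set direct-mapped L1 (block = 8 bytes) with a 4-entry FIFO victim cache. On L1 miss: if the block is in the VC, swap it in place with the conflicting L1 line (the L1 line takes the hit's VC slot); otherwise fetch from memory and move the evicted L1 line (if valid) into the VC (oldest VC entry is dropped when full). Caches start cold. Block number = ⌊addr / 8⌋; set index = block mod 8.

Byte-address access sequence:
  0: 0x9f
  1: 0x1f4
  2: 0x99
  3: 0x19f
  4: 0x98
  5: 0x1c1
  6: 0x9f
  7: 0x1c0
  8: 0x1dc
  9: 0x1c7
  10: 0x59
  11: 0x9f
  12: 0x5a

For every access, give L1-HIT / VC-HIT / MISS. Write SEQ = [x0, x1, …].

#0 0x9f→b19/s3 MISS; vc=[]
#1 0x1f4→b62/s6 MISS; vc=[]
#2 0x99→b19/s3 L1-HIT; vc=[]
#3 0x19f→b51/s3 MISS; vc=[19]
#4 0x98→b19/s3 VC-HIT; vc=[51]
#5 0x1c1→b56/s0 MISS; vc=[51]
#6 0x9f→b19/s3 L1-HIT; vc=[51]
#7 0x1c0→b56/s0 L1-HIT; vc=[51]
#8 0x1dc→b59/s3 MISS; vc=[51,19]
#9 0x1c7→b56/s0 L1-HIT; vc=[51,19]
#10 0x59→b11/s3 MISS; vc=[51,19,59]
#11 0x9f→b19/s3 VC-HIT; vc=[51,11,59]
#12 0x5a→b11/s3 VC-HIT; vc=[51,19,59]

SEQ = [MISS, MISS, L1-HIT, MISS, VC-HIT, MISS, L1-HIT, L1-HIT, MISS, L1-HIT, MISS, VC-HIT, VC-HIT]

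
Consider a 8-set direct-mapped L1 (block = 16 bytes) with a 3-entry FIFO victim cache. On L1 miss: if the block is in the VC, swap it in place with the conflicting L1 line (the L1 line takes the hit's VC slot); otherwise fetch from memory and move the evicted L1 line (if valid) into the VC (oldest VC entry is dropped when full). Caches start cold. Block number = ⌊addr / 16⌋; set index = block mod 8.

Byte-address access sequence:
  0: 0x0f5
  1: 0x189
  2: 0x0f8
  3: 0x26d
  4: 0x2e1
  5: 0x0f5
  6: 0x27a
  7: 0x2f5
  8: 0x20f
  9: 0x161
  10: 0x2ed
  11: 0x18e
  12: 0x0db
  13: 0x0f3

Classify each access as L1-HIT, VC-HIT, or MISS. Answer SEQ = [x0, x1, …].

  [0] addr=0xf5 blk=15 s=7: MISS | VC []
  [1] addr=0x189 blk=24 s=0: MISS | VC []
  [2] addr=0xf8 blk=15 s=7: L1-HIT | VC []
  [3] addr=0x26d blk=38 s=6: MISS | VC []
  [4] addr=0x2e1 blk=46 s=6: MISS | VC [38]
  [5] addr=0xf5 blk=15 s=7: L1-HIT | VC [38]
  [6] addr=0x27a blk=39 s=7: MISS | VC [38, 15]
  [7] addr=0x2f5 blk=47 s=7: MISS | VC [38, 15, 39]
  [8] addr=0x20f blk=32 s=0: MISS | VC [15, 39, 24]
  [9] addr=0x161 blk=22 s=6: MISS | VC [39, 24, 46]
  [10] addr=0x2ed blk=46 s=6: VC-HIT | VC [39, 24, 22]
  [11] addr=0x18e blk=24 s=0: VC-HIT | VC [39, 32, 22]
  [12] addr=0xdb blk=13 s=5: MISS | VC [39, 32, 22]
  [13] addr=0xf3 blk=15 s=7: MISS | VC [32, 22, 47]

SEQ = [MISS, MISS, L1-HIT, MISS, MISS, L1-HIT, MISS, MISS, MISS, MISS, VC-HIT, VC-HIT, MISS, MISS]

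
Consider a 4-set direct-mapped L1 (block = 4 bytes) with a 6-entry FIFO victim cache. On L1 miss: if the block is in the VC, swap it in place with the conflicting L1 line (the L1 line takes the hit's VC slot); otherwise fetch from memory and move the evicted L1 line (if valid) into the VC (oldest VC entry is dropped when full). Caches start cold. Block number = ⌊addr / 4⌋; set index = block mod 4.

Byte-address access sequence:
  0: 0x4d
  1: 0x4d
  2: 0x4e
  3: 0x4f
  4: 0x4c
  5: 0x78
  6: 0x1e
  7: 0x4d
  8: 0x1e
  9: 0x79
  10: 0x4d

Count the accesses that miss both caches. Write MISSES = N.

MISSES = 3

  [0] addr=0x4d blk=19 s=3: MISS | VC []
  [1] addr=0x4d blk=19 s=3: L1-HIT | VC []
  [2] addr=0x4e blk=19 s=3: L1-HIT | VC []
  [3] addr=0x4f blk=19 s=3: L1-HIT | VC []
  [4] addr=0x4c blk=19 s=3: L1-HIT | VC []
  [5] addr=0x78 blk=30 s=2: MISS | VC []
  [6] addr=0x1e blk=7 s=3: MISS | VC [19]
  [7] addr=0x4d blk=19 s=3: VC-HIT | VC [7]
  [8] addr=0x1e blk=7 s=3: VC-HIT | VC [19]
  [9] addr=0x79 blk=30 s=2: L1-HIT | VC [19]
  [10] addr=0x4d blk=19 s=3: VC-HIT | VC [7]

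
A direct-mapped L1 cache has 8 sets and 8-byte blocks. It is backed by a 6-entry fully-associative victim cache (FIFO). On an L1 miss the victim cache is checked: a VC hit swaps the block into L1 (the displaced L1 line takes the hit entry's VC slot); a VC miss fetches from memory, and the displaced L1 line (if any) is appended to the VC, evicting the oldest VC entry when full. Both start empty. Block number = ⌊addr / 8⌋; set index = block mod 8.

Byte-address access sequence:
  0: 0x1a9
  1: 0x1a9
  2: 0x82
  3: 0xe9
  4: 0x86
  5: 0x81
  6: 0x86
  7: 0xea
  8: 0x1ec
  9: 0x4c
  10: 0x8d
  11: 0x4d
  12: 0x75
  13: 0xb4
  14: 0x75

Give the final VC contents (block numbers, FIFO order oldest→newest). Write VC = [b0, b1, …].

0: 0x1a9 (blk 53, set 5) → MISS  vc=[]
1: 0x1a9 (blk 53, set 5) → L1-HIT  vc=[]
2: 0x82 (blk 16, set 0) → MISS  vc=[]
3: 0xe9 (blk 29, set 5) → MISS  vc=[53]
4: 0x86 (blk 16, set 0) → L1-HIT  vc=[53]
5: 0x81 (blk 16, set 0) → L1-HIT  vc=[53]
6: 0x86 (blk 16, set 0) → L1-HIT  vc=[53]
7: 0xea (blk 29, set 5) → L1-HIT  vc=[53]
8: 0x1ec (blk 61, set 5) → MISS  vc=[53, 29]
9: 0x4c (blk 9, set 1) → MISS  vc=[53, 29]
10: 0x8d (blk 17, set 1) → MISS  vc=[53, 29, 9]
11: 0x4d (blk 9, set 1) → VC-HIT  vc=[53, 29, 17]
12: 0x75 (blk 14, set 6) → MISS  vc=[53, 29, 17]
13: 0xb4 (blk 22, set 6) → MISS  vc=[53, 29, 17, 14]
14: 0x75 (blk 14, set 6) → VC-HIT  vc=[53, 29, 17, 22]

VC = [53, 29, 17, 22]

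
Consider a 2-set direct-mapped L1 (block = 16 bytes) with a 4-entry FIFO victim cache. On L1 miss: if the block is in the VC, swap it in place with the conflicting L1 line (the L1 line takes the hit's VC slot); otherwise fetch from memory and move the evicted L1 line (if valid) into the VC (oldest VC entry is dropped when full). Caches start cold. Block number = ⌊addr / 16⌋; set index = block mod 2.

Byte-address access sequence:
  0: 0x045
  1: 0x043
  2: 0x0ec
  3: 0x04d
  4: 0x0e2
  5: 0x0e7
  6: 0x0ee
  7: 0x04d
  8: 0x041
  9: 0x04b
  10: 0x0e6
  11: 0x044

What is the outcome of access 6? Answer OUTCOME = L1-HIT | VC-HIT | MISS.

OUTCOME = L1-HIT

  [0] addr=0x45 blk=4 s=0: MISS | VC []
  [1] addr=0x43 blk=4 s=0: L1-HIT | VC []
  [2] addr=0xec blk=14 s=0: MISS | VC [4]
  [3] addr=0x4d blk=4 s=0: VC-HIT | VC [14]
  [4] addr=0xe2 blk=14 s=0: VC-HIT | VC [4]
  [5] addr=0xe7 blk=14 s=0: L1-HIT | VC [4]
  [6] addr=0xee blk=14 s=0: L1-HIT | VC [4]
  [7] addr=0x4d blk=4 s=0: VC-HIT | VC [14]
  [8] addr=0x41 blk=4 s=0: L1-HIT | VC [14]
  [9] addr=0x4b blk=4 s=0: L1-HIT | VC [14]
  [10] addr=0xe6 blk=14 s=0: VC-HIT | VC [4]
  [11] addr=0x44 blk=4 s=0: VC-HIT | VC [14]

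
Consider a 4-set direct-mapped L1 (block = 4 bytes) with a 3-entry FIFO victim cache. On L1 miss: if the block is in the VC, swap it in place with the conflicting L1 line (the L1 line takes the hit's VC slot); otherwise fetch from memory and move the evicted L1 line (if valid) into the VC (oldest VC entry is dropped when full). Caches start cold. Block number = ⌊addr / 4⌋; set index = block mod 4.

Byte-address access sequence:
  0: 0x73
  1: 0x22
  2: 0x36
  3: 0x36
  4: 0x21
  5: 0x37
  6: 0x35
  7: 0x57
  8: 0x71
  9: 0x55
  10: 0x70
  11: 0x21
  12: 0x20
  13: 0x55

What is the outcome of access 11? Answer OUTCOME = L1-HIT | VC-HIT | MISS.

OUTCOME = VC-HIT

#0 0x73→b28/s0 MISS; vc=[]
#1 0x22→b8/s0 MISS; vc=[28]
#2 0x36→b13/s1 MISS; vc=[28]
#3 0x36→b13/s1 L1-HIT; vc=[28]
#4 0x21→b8/s0 L1-HIT; vc=[28]
#5 0x37→b13/s1 L1-HIT; vc=[28]
#6 0x35→b13/s1 L1-HIT; vc=[28]
#7 0x57→b21/s1 MISS; vc=[28,13]
#8 0x71→b28/s0 VC-HIT; vc=[8,13]
#9 0x55→b21/s1 L1-HIT; vc=[8,13]
#10 0x70→b28/s0 L1-HIT; vc=[8,13]
#11 0x21→b8/s0 VC-HIT; vc=[28,13]
#12 0x20→b8/s0 L1-HIT; vc=[28,13]
#13 0x55→b21/s1 L1-HIT; vc=[28,13]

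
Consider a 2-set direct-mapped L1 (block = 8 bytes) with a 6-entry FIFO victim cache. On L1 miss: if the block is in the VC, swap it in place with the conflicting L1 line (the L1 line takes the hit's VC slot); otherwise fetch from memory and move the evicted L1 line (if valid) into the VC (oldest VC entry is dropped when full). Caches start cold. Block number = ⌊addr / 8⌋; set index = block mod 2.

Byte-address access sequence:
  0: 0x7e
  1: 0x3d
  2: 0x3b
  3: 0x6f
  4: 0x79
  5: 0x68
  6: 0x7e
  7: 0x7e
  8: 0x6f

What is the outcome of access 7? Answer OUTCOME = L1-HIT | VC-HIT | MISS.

0: 0x7e (blk 15, set 1) → MISS  vc=[]
1: 0x3d (blk 7, set 1) → MISS  vc=[15]
2: 0x3b (blk 7, set 1) → L1-HIT  vc=[15]
3: 0x6f (blk 13, set 1) → MISS  vc=[15, 7]
4: 0x79 (blk 15, set 1) → VC-HIT  vc=[13, 7]
5: 0x68 (blk 13, set 1) → VC-HIT  vc=[15, 7]
6: 0x7e (blk 15, set 1) → VC-HIT  vc=[13, 7]
7: 0x7e (blk 15, set 1) → L1-HIT  vc=[13, 7]
8: 0x6f (blk 13, set 1) → VC-HIT  vc=[15, 7]

OUTCOME = L1-HIT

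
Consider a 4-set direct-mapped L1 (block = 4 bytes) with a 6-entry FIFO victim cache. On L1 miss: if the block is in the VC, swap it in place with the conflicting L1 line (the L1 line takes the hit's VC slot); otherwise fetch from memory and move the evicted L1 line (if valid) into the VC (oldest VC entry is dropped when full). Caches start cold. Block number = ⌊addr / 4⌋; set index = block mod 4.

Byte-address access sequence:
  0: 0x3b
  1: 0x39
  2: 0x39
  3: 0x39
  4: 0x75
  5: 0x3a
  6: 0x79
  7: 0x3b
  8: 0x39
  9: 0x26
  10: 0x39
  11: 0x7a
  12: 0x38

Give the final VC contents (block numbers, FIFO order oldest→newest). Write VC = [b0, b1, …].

VC = [30, 29]

  [0] addr=0x3b blk=14 s=2: MISS | VC []
  [1] addr=0x39 blk=14 s=2: L1-HIT | VC []
  [2] addr=0x39 blk=14 s=2: L1-HIT | VC []
  [3] addr=0x39 blk=14 s=2: L1-HIT | VC []
  [4] addr=0x75 blk=29 s=1: MISS | VC []
  [5] addr=0x3a blk=14 s=2: L1-HIT | VC []
  [6] addr=0x79 blk=30 s=2: MISS | VC [14]
  [7] addr=0x3b blk=14 s=2: VC-HIT | VC [30]
  [8] addr=0x39 blk=14 s=2: L1-HIT | VC [30]
  [9] addr=0x26 blk=9 s=1: MISS | VC [30, 29]
  [10] addr=0x39 blk=14 s=2: L1-HIT | VC [30, 29]
  [11] addr=0x7a blk=30 s=2: VC-HIT | VC [14, 29]
  [12] addr=0x38 blk=14 s=2: VC-HIT | VC [30, 29]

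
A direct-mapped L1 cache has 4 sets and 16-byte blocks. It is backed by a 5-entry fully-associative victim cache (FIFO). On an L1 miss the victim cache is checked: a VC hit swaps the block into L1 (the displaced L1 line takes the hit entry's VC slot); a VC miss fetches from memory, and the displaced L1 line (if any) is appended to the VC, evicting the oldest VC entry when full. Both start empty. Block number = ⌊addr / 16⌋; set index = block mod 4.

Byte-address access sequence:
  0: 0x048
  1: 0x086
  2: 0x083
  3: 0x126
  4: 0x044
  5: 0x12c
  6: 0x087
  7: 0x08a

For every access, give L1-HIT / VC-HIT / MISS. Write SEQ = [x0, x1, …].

SEQ = [MISS, MISS, L1-HIT, MISS, VC-HIT, L1-HIT, VC-HIT, L1-HIT]

0: 0x48 (blk 4, set 0) → MISS  vc=[]
1: 0x86 (blk 8, set 0) → MISS  vc=[4]
2: 0x83 (blk 8, set 0) → L1-HIT  vc=[4]
3: 0x126 (blk 18, set 2) → MISS  vc=[4]
4: 0x44 (blk 4, set 0) → VC-HIT  vc=[8]
5: 0x12c (blk 18, set 2) → L1-HIT  vc=[8]
6: 0x87 (blk 8, set 0) → VC-HIT  vc=[4]
7: 0x8a (blk 8, set 0) → L1-HIT  vc=[4]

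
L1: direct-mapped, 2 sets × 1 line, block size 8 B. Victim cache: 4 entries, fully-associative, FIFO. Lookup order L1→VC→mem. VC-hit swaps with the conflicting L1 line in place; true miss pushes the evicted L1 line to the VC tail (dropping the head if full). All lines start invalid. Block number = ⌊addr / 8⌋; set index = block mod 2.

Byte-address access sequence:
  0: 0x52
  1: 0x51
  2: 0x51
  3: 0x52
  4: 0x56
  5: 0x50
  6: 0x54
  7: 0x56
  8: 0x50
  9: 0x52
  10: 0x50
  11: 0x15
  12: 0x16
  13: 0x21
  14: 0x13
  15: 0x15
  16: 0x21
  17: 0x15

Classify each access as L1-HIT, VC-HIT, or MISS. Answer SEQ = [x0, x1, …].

#0 0x52→b10/s0 MISS; vc=[]
#1 0x51→b10/s0 L1-HIT; vc=[]
#2 0x51→b10/s0 L1-HIT; vc=[]
#3 0x52→b10/s0 L1-HIT; vc=[]
#4 0x56→b10/s0 L1-HIT; vc=[]
#5 0x50→b10/s0 L1-HIT; vc=[]
#6 0x54→b10/s0 L1-HIT; vc=[]
#7 0x56→b10/s0 L1-HIT; vc=[]
#8 0x50→b10/s0 L1-HIT; vc=[]
#9 0x52→b10/s0 L1-HIT; vc=[]
#10 0x50→b10/s0 L1-HIT; vc=[]
#11 0x15→b2/s0 MISS; vc=[10]
#12 0x16→b2/s0 L1-HIT; vc=[10]
#13 0x21→b4/s0 MISS; vc=[10,2]
#14 0x13→b2/s0 VC-HIT; vc=[10,4]
#15 0x15→b2/s0 L1-HIT; vc=[10,4]
#16 0x21→b4/s0 VC-HIT; vc=[10,2]
#17 0x15→b2/s0 VC-HIT; vc=[10,4]

SEQ = [MISS, L1-HIT, L1-HIT, L1-HIT, L1-HIT, L1-HIT, L1-HIT, L1-HIT, L1-HIT, L1-HIT, L1-HIT, MISS, L1-HIT, MISS, VC-HIT, L1-HIT, VC-HIT, VC-HIT]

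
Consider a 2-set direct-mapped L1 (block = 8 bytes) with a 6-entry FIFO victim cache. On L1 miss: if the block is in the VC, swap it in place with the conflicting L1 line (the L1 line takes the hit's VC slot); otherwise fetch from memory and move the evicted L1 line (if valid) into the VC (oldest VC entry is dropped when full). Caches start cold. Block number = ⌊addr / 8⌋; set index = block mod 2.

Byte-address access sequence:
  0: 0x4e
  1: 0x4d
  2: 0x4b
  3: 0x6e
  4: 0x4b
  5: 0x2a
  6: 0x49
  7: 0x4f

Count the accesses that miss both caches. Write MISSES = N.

MISSES = 3

#0 0x4e→b9/s1 MISS; vc=[]
#1 0x4d→b9/s1 L1-HIT; vc=[]
#2 0x4b→b9/s1 L1-HIT; vc=[]
#3 0x6e→b13/s1 MISS; vc=[9]
#4 0x4b→b9/s1 VC-HIT; vc=[13]
#5 0x2a→b5/s1 MISS; vc=[13,9]
#6 0x49→b9/s1 VC-HIT; vc=[13,5]
#7 0x4f→b9/s1 L1-HIT; vc=[13,5]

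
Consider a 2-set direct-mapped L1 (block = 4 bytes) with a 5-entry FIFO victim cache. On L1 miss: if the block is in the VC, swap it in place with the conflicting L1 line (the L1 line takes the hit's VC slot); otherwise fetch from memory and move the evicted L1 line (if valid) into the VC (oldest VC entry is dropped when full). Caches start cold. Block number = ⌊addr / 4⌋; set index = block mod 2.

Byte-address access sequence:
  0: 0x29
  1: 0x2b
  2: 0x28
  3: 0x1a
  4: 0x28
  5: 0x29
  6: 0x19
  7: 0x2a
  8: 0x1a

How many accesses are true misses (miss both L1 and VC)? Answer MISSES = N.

MISSES = 2

0: 0x29 (blk 10, set 0) → MISS  vc=[]
1: 0x2b (blk 10, set 0) → L1-HIT  vc=[]
2: 0x28 (blk 10, set 0) → L1-HIT  vc=[]
3: 0x1a (blk 6, set 0) → MISS  vc=[10]
4: 0x28 (blk 10, set 0) → VC-HIT  vc=[6]
5: 0x29 (blk 10, set 0) → L1-HIT  vc=[6]
6: 0x19 (blk 6, set 0) → VC-HIT  vc=[10]
7: 0x2a (blk 10, set 0) → VC-HIT  vc=[6]
8: 0x1a (blk 6, set 0) → VC-HIT  vc=[10]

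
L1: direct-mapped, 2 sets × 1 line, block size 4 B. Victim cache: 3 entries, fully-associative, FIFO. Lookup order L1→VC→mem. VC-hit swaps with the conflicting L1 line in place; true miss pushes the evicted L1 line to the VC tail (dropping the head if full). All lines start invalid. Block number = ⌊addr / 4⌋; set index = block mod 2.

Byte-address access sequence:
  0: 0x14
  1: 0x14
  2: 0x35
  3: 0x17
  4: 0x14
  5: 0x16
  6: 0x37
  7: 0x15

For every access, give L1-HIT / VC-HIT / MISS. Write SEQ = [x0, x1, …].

0: 0x14 (blk 5, set 1) → MISS  vc=[]
1: 0x14 (blk 5, set 1) → L1-HIT  vc=[]
2: 0x35 (blk 13, set 1) → MISS  vc=[5]
3: 0x17 (blk 5, set 1) → VC-HIT  vc=[13]
4: 0x14 (blk 5, set 1) → L1-HIT  vc=[13]
5: 0x16 (blk 5, set 1) → L1-HIT  vc=[13]
6: 0x37 (blk 13, set 1) → VC-HIT  vc=[5]
7: 0x15 (blk 5, set 1) → VC-HIT  vc=[13]

SEQ = [MISS, L1-HIT, MISS, VC-HIT, L1-HIT, L1-HIT, VC-HIT, VC-HIT]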